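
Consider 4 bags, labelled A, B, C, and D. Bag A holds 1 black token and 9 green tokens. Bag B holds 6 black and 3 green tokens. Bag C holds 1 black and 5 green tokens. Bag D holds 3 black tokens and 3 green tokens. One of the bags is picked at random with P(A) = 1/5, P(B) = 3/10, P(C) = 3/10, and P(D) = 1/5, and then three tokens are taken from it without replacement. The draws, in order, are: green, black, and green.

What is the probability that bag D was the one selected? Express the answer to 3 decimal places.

0.247

For each hypothesis, P(data | H) works out to: P(data | bag A) = (9/10)(1/9)(8/8) = 1/10; P(data | bag B) = (3/9)(6/8)(2/7) = 1/14; P(data | bag C) = (5/6)(1/5)(4/4) = 1/6; P(data | bag D) = (3/6)(3/5)(2/4) = 3/20.
The prior-weighted likelihoods are 1/5 · 1/10 = 1/50, 3/10 · 1/14 = 3/140, 3/10 · 1/6 = 1/20, 1/5 · 3/20 = 3/100; summing to 17/140.
So P(bag D | data) = (3/100) / (17/140) = 21/85.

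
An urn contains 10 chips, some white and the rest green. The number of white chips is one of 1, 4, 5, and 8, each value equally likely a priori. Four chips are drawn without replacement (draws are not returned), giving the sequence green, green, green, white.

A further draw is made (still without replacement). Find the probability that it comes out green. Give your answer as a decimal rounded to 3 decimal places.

0.657

Compute the likelihood of the observed sequence for each case: P(data | r = 1) = (9/10)(8/9)(7/8)(1/7) = 0.1; P(data | r = 4) = (6/10)(5/9)(4/8)(4/7) = 0.095238; P(data | r = 5) = (5/10)(4/9)(3/8)(5/7) = 0.059524; P(data | r = 8) = (2/10)(1/9)(0/8) = 0.
The prior-weighted likelihoods are 1/4 · 0.1 = 0.025, 1/4 · 0.095238 = 0.02381, 1/4 · 0.059524 = 0.014881, 1/4 · 0 = 0; these sum to 0.06369.
The posterior is then P(r = 1 | data) = 0.39252, P(r = 4 | data) = 0.37383, P(r = 5 | data) = 0.23364, P(r = 8 | data) = 0.
The predictive probability is P(green next | data) = (1)(0.39252) + (1/2)(0.37383) + (1/3)(0.23364) = 0.65732.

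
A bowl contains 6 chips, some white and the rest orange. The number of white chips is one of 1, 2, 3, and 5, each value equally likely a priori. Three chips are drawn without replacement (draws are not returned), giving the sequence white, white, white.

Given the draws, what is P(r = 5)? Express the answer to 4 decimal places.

0.9091

Under each hypothesis, the probability of the observed sequence is: P(data | r = 1) = (1/6)(0/5) = 0; P(data | r = 2) = (2/6)(1/5)(0/4) = 0; P(data | r = 3) = (3/6)(2/5)(1/4) = 1/20; P(data | r = 5) = (5/6)(4/5)(3/4) = 1/2.
Weighting by the prior gives 1/4 · 0 = 0, 1/4 · 0 = 0, 1/4 · 1/20 = 1/80, 1/4 · 1/2 = 1/8; with total 11/80.
By Bayes' rule, P(r = 5 | data) = (1/8) / (11/80) = 10/11.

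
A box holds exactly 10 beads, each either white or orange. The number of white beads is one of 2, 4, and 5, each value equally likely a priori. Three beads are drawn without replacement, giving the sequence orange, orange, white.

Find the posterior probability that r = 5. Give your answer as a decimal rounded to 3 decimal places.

For each hypothesis, P(data | H) works out to: P(data | r = 2) = (8/10)(7/9)(2/8) = 7/45; P(data | r = 4) = (6/10)(5/9)(4/8) = 1/6; P(data | r = 5) = (5/10)(4/9)(5/8) = 5/36.
Weighting by the prior gives 1/3 · 7/45 = 7/135, 1/3 · 1/6 = 1/18, 1/3 · 5/36 = 5/108; these sum to 83/540.
Hence P(r = 5 | data) = (5/108) / (83/540) = 25/83.

0.301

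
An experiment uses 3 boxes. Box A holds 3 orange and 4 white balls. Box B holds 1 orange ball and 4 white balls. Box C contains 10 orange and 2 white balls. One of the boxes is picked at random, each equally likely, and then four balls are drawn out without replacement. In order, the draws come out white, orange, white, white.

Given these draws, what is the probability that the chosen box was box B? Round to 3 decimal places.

0.700

Under each hypothesis, the probability of the observed sequence is: P(data | box A) = (4/7)(3/6)(3/5)(2/4) = 3/35; P(data | box B) = (4/5)(1/4)(3/3)(2/2) = 1/5; P(data | box C) = (2/12)(10/11)(1/10)(0/9) = 0.
The prior-weighted likelihoods are 1/3 · 3/35 = 1/35, 1/3 · 1/5 = 1/15, 1/3 · 0 = 0; these sum to 2/21.
Hence P(box B | data) = (1/15) / (2/21) = 7/10.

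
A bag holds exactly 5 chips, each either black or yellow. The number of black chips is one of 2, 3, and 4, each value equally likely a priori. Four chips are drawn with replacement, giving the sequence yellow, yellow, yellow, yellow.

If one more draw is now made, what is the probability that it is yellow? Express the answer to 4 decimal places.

0.5633

For each hypothesis, P(data | H) works out to: P(data | r = 2) = (3/5)(3/5)(3/5)(3/5) = 0.1296; P(data | r = 3) = (2/5)(2/5)(2/5)(2/5) = 0.0256; P(data | r = 4) = (1/5)(1/5)(1/5)(1/5) = 0.0016.
Weighting by the prior gives 1/3 · 0.1296 = 0.0432, 1/3 · 0.0256 = 0.0085333, 1/3 · 0.0016 = 0.00053333; these sum to 0.052267.
Dividing through by the total gives posterior P(r = 2 | data) = 0.82653, P(r = 3 | data) = 0.16327, P(r = 4 | data) = 0.010204.
The predictive probability is P(yellow next | data) = (3/5)(0.82653) + (2/5)(0.16327) + (1/5)(0.010204) = 0.56327.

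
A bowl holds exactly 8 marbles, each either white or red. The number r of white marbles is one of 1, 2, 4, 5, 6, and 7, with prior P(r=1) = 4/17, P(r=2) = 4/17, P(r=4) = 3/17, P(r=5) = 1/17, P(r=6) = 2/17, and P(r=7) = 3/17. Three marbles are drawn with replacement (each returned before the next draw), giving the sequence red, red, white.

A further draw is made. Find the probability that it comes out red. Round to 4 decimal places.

For each hypothesis, P(data | H) works out to: P(data | r = 1) = (7/8)(7/8)(1/8) = 0.095703; P(data | r = 2) = (6/8)(6/8)(2/8) = 0.14062; P(data | r = 4) = (4/8)(4/8)(4/8) = 0.125; P(data | r = 5) = (3/8)(3/8)(5/8) = 0.087891; P(data | r = 6) = (2/8)(2/8)(6/8) = 0.046875; P(data | r = 7) = (1/8)(1/8)(7/8) = 0.013672.
Multiplying each by its prior: 4/17 · 0.095703 = 0.022518, 4/17 · 0.14062 = 0.033088, 3/17 · 0.125 = 0.022059, 1/17 · 0.087891 = 0.00517, 2/17 · 0.046875 = 0.0055147, 3/17 · 0.013672 = 0.0024127; with total 0.090763.
Dividing through by the total gives posterior P(r = 1 | data) = 0.2481, P(r = 2 | data) = 0.36456, P(r = 4 | data) = 0.24304, P(r = 5 | data) = 0.056962, P(r = 6 | data) = 0.060759, P(r = 7 | data) = 0.026582.
The predictive probability is P(red next | data) = (7/8)(0.2481) + (3/4)(0.36456) + (1/2)(0.24304) + (3/8)(0.056962) + (1/4)(0.060759) + (1/8)(0.026582) = 0.6519.

0.6519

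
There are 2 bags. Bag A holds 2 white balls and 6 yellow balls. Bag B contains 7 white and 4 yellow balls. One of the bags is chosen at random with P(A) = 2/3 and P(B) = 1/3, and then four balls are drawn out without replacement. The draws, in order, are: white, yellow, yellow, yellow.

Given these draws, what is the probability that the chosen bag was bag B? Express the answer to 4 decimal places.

Under each hypothesis, the probability of the observed sequence is: P(data | bag A) = (2/8)(6/7)(5/6)(4/5) = 0.14286; P(data | bag B) = (7/11)(4/10)(3/9)(2/8) = 0.021212.
The prior-weighted likelihoods are 2/3 · 0.14286 = 0.095238, 1/3 · 0.021212 = 0.0070707; summing to 0.10231.
Hence P(bag B | data) = (0.0070707) / (0.10231) = 0.069111.

0.0691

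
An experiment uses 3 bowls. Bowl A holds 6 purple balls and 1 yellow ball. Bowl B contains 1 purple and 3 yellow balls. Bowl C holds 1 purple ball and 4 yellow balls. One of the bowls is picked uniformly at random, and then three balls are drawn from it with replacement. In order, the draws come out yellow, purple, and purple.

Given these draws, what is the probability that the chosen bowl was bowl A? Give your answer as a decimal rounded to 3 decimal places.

0.571

The likelihood of the observed sequence under each hypothesis: P(data | bowl A) = (1/7)(6/7)(6/7) = 0.10496; P(data | bowl B) = (3/4)(1/4)(1/4) = 0.046875; P(data | bowl C) = (4/5)(1/5)(1/5) = 0.032.
Multiplying each by its prior: 1/3 · 0.10496 = 0.034985, 1/3 · 0.046875 = 0.015625, 1/3 · 0.032 = 0.010667; these sum to 0.061277.
So P(bowl A | data) = (0.034985) / (0.061277) = 0.57094.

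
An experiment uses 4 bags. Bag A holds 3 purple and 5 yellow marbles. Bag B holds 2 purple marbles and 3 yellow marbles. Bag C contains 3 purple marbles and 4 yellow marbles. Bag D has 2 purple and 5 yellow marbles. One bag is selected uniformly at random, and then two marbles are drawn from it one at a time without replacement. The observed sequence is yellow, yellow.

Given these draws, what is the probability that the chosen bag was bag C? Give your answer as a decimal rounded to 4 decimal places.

0.2013

Under each hypothesis, the probability of the observed sequence is: P(data | bag A) = (5/8)(4/7) = 5/14; P(data | bag B) = (3/5)(2/4) = 3/10; P(data | bag C) = (4/7)(3/6) = 2/7; P(data | bag D) = (5/7)(4/6) = 10/21.
Multiplying each by its prior: 1/4 · 5/14 = 5/56, 1/4 · 3/10 = 3/40, 1/4 · 2/7 = 1/14, 1/4 · 10/21 = 5/42; with total 149/420.
So P(bag C | data) = (1/14) / (149/420) = 30/149.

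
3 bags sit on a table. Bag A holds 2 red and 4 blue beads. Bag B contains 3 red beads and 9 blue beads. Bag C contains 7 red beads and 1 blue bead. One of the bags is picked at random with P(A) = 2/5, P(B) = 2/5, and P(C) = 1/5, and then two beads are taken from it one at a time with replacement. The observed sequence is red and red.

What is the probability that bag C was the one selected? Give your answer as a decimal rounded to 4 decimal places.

0.6880

The likelihood of the observed sequence under each hypothesis: P(data | bag A) = (2/6)(2/6) = 0.11111; P(data | bag B) = (3/12)(3/12) = 0.0625; P(data | bag C) = (7/8)(7/8) = 0.76562.
Weighting by the prior gives 2/5 · 0.11111 = 0.044444, 2/5 · 0.0625 = 0.025, 1/5 · 0.76562 = 0.15313; with total 0.22257.
By Bayes' rule, P(bag C | data) = (0.15313) / (0.22257) = 0.68799.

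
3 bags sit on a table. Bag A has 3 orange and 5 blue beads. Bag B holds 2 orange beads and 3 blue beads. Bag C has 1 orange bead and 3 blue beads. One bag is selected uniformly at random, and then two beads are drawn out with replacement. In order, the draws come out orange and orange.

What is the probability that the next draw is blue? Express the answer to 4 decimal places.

0.6355

Under each hypothesis, the probability of the observed sequence is: P(data | bag A) = (3/8)(3/8) = 0.14062; P(data | bag B) = (2/5)(2/5) = 0.16; P(data | bag C) = (1/4)(1/4) = 0.0625.
The prior-weighted likelihoods are 1/3 · 0.14062 = 0.046875, 1/3 · 0.16 = 0.053333, 1/3 · 0.0625 = 0.020833; summing to 0.12104.
Dividing through by the total gives posterior P(bag A | data) = 0.38726, P(bag B | data) = 0.44062, P(bag C | data) = 0.17212.
The predictive probability is P(blue next | data) = (5/8)(0.38726) + (3/5)(0.44062) + (3/4)(0.17212) = 0.6355.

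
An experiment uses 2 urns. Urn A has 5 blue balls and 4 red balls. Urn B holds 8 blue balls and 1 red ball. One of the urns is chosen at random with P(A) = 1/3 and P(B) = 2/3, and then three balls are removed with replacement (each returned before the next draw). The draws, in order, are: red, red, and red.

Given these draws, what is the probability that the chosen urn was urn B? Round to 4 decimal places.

The likelihood of the observed sequence under each hypothesis: P(data | urn A) = (4/9)(4/9)(4/9) = 0.087791; P(data | urn B) = (1/9)(1/9)(1/9) = 0.0013717.
Weighting by the prior gives 1/3 · 0.087791 = 0.029264, 2/3 · 0.0013717 = 0.00091449; with total 0.030178.
So P(urn B | data) = (0.00091449) / (0.030178) = 0.030303.

0.0303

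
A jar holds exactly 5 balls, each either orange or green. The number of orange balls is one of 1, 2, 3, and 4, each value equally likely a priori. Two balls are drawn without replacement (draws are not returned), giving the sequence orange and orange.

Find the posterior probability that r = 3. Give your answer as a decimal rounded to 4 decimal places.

0.3000

Under each hypothesis, the probability of the observed sequence is: P(data | r = 1) = (1/5)(0/4) = 0; P(data | r = 2) = (2/5)(1/4) = 1/10; P(data | r = 3) = (3/5)(2/4) = 3/10; P(data | r = 4) = (4/5)(3/4) = 3/5.
Multiplying each by its prior: 1/4 · 0 = 0, 1/4 · 1/10 = 1/40, 1/4 · 3/10 = 3/40, 1/4 · 3/5 = 3/20; with total 1/4.
By Bayes' rule, P(r = 3 | data) = (3/40) / (1/4) = 3/10.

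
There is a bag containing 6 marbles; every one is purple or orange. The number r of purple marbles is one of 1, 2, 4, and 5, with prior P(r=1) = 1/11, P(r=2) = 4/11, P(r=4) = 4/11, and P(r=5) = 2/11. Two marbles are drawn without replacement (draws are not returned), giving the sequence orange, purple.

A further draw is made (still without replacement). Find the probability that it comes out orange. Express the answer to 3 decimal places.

For each hypothesis, P(data | H) works out to: P(data | r = 1) = (5/6)(1/5) = 1/6; P(data | r = 2) = (4/6)(2/5) = 4/15; P(data | r = 4) = (2/6)(4/5) = 4/15; P(data | r = 5) = (1/6)(5/5) = 1/6.
Weighting by the prior gives 1/11 · 1/6 = 1/66, 4/11 · 4/15 = 16/165, 4/11 · 4/15 = 16/165, 2/11 · 1/6 = 1/33; these sum to 79/330.
The posterior is then P(r = 1 | data) = 5/79, P(r = 2 | data) = 32/79, P(r = 4 | data) = 32/79, P(r = 5 | data) = 10/79.
The predictive probability is P(orange next | data) = (1)(5/79) + (3/4)(32/79) + (1/4)(32/79) + (0)(10/79) = 37/79.

0.468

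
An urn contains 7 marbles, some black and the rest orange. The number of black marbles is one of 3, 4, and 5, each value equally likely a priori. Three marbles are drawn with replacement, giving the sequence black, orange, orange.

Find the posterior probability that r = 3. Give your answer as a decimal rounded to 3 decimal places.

0.462

For each hypothesis, P(data | H) works out to: P(data | r = 3) = (3/7)(4/7)(4/7) = 0.13994; P(data | r = 4) = (4/7)(3/7)(3/7) = 0.10496; P(data | r = 5) = (5/7)(2/7)(2/7) = 0.058309.
The prior-weighted likelihoods are 1/3 · 0.13994 = 0.046647, 1/3 · 0.10496 = 0.034985, 1/3 · 0.058309 = 0.019436; summing to 0.10107.
So P(r = 3 | data) = (0.046647) / (0.10107) = 0.46154.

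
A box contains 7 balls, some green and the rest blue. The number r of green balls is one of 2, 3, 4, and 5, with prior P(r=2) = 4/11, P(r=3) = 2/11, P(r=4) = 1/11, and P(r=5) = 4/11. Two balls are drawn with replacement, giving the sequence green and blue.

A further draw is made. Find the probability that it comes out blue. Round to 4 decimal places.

Under each hypothesis, the probability of the observed sequence is: P(data | r = 2) = (2/7)(5/7) = 10/49; P(data | r = 3) = (3/7)(4/7) = 12/49; P(data | r = 4) = (4/7)(3/7) = 12/49; P(data | r = 5) = (5/7)(2/7) = 10/49.
Weighting by the prior gives 4/11 · 10/49 = 40/539, 2/11 · 12/49 = 24/539, 1/11 · 12/49 = 12/539, 4/11 · 10/49 = 40/539; these sum to 116/539.
Dividing through by the total gives posterior P(r = 2 | data) = 10/29, P(r = 3 | data) = 6/29, P(r = 4 | data) = 3/29, P(r = 5 | data) = 10/29.
Averaging over the posterior, P(blue next | data) = (5/7)(10/29) + (4/7)(6/29) + (3/7)(3/29) + (2/7)(10/29) = 103/203.

0.5074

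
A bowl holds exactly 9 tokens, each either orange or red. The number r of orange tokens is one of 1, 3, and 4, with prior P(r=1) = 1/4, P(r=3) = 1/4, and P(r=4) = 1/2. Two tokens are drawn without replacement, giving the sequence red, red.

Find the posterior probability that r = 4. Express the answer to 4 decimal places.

For each hypothesis, P(data | H) works out to: P(data | r = 1) = (8/9)(7/8) = 7/9; P(data | r = 3) = (6/9)(5/8) = 5/12; P(data | r = 4) = (5/9)(4/8) = 5/18.
Multiplying each by its prior: 1/4 · 7/9 = 7/36, 1/4 · 5/12 = 5/48, 1/2 · 5/18 = 5/36; with total 7/16.
By Bayes' rule, P(r = 4 | data) = (5/36) / (7/16) = 20/63.

0.3175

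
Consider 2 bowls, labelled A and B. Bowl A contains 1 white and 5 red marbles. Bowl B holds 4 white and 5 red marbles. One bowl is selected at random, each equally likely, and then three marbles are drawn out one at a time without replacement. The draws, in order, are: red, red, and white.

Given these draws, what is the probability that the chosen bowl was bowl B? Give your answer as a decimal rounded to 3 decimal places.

Under each hypothesis, the probability of the observed sequence is: P(data | bowl A) = (5/6)(4/5)(1/4) = 1/6; P(data | bowl B) = (5/9)(4/8)(4/7) = 10/63.
The prior-weighted likelihoods are 1/2 · 1/6 = 1/12, 1/2 · 10/63 = 5/63; summing to 41/252.
Hence P(bowl B | data) = (5/63) / (41/252) = 20/41.

0.488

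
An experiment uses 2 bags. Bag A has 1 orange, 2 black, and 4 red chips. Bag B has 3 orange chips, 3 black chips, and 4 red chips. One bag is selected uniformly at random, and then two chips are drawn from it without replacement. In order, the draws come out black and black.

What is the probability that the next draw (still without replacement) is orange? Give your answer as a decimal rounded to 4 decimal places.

0.3021

Compute the likelihood of the observed sequence for each case: P(data | bag A) = (2/7)(1/6) = 1/21; P(data | bag B) = (3/10)(2/9) = 1/15.
Multiplying each by its prior: 1/2 · 1/21 = 1/42, 1/2 · 1/15 = 1/30; summing to 2/35.
Normalising, the posterior is P(bag A | data) = 5/12, P(bag B | data) = 7/12.
Averaging over the posterior, P(orange next | data) = (1/5)(5/12) + (3/8)(7/12) = 29/96.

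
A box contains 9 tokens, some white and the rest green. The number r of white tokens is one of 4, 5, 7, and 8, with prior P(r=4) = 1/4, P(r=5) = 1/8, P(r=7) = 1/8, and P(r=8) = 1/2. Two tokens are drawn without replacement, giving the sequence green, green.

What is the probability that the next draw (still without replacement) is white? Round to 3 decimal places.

Under each hypothesis, the probability of the observed sequence is: P(data | r = 4) = (5/9)(4/8) = 5/18; P(data | r = 5) = (4/9)(3/8) = 1/6; P(data | r = 7) = (2/9)(1/8) = 1/36; P(data | r = 8) = (1/9)(0/8) = 0.
Multiplying each by its prior: 1/4 · 5/18 = 5/72, 1/8 · 1/6 = 1/48, 1/8 · 1/36 = 1/288, 1/2 · 0 = 0; with total 3/32.
Normalising, the posterior is P(r = 4 | data) = 20/27, P(r = 5 | data) = 2/9, P(r = 7 | data) = 1/27, P(r = 8 | data) = 0.
Averaging over the posterior, P(white next | data) = (4/7)(20/27) + (5/7)(2/9) + (1)(1/27) = 13/21.

0.619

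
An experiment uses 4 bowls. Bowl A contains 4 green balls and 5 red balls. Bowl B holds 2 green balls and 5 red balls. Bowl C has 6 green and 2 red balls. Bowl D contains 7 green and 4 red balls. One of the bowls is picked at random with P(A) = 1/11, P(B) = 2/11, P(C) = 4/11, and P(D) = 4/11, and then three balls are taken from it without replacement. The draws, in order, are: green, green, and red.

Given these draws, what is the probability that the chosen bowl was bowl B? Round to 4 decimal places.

The likelihood of the observed sequence under each hypothesis: P(data | bowl A) = (4/9)(3/8)(5/7) = 0.11905; P(data | bowl B) = (2/7)(1/6)(5/5) = 0.047619; P(data | bowl C) = (6/8)(5/7)(2/6) = 0.17857; P(data | bowl D) = (7/11)(6/10)(4/9) = 0.1697.
The prior-weighted likelihoods are 1/11 · 0.11905 = 0.010823, 2/11 · 0.047619 = 0.008658, 4/11 · 0.17857 = 0.064935, 4/11 · 0.1697 = 0.061708; with total 0.14612.
Hence P(bowl B | data) = (0.008658) / (0.14612) = 0.059251.

0.0593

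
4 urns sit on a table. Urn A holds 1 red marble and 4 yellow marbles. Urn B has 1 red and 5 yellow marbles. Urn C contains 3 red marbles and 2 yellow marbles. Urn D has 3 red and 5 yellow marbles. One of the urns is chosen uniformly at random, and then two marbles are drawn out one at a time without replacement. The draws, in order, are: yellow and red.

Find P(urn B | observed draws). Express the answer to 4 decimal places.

0.1783

Compute the likelihood of the observed sequence for each case: P(data | urn A) = (4/5)(1/4) = 1/5; P(data | urn B) = (5/6)(1/5) = 1/6; P(data | urn C) = (2/5)(3/4) = 3/10; P(data | urn D) = (5/8)(3/7) = 15/56.
The prior-weighted likelihoods are 1/4 · 1/5 = 1/20, 1/4 · 1/6 = 1/24, 1/4 · 3/10 = 3/40, 1/4 · 15/56 = 15/224; summing to 157/672.
Hence P(urn B | data) = (1/24) / (157/672) = 28/157.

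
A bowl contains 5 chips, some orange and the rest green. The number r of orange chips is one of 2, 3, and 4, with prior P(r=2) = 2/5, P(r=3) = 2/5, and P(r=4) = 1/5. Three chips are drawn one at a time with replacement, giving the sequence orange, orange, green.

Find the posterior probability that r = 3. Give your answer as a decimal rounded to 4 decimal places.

Compute the likelihood of the observed sequence for each case: P(data | r = 2) = (2/5)(2/5)(3/5) = 12/125; P(data | r = 3) = (3/5)(3/5)(2/5) = 18/125; P(data | r = 4) = (4/5)(4/5)(1/5) = 16/125.
The prior-weighted likelihoods are 2/5 · 12/125 = 24/625, 2/5 · 18/125 = 36/625, 1/5 · 16/125 = 16/625; with total 76/625.
Therefore the posterior P(r = 3 | data) = (36/625) / (76/625) = 9/19.

0.4737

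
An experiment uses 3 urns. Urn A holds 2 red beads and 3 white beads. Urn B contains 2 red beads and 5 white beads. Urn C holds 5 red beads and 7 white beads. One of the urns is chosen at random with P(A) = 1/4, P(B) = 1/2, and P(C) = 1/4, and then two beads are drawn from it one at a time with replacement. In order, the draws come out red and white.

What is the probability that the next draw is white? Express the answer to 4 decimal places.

The likelihood of the observed sequence under each hypothesis: P(data | urn A) = (2/5)(3/5) = 0.24; P(data | urn B) = (2/7)(5/7) = 0.20408; P(data | urn C) = (5/12)(7/12) = 0.24306.
The prior-weighted likelihoods are 1/4 · 0.24 = 0.06, 1/2 · 0.20408 = 0.10204, 1/4 · 0.24306 = 0.060764; summing to 0.2228.
The posterior is then P(urn A | data) = 0.26929, P(urn B | data) = 0.45798, P(urn C | data) = 0.27272.
The predictive probability is P(white next | data) = (3/5)(0.26929) + (5/7)(0.45798) + (7/12)(0.27272) = 0.6478.

0.6478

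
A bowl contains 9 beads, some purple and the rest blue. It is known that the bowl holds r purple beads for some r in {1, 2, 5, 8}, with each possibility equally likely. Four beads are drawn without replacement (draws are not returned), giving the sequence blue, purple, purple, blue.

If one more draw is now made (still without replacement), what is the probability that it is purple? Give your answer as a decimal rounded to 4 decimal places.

0.4444

Compute the likelihood of the observed sequence for each case: P(data | r = 1) = (8/9)(1/8)(0/7) = 0; P(data | r = 2) = (7/9)(2/8)(1/7)(6/6) = 1/36; P(data | r = 5) = (4/9)(5/8)(4/7)(3/6) = 5/63; P(data | r = 8) = (1/9)(8/8)(7/7)(0/6) = 0.
The prior-weighted likelihoods are 1/4 · 0 = 0, 1/4 · 1/36 = 1/144, 1/4 · 5/63 = 5/252, 1/4 · 0 = 0; these sum to 3/112.
Dividing through by the total gives posterior P(r = 1 | data) = 0, P(r = 2 | data) = 7/27, P(r = 5 | data) = 20/27, P(r = 8 | data) = 0.
So P(purple next | data) = Σ P(purple next | H) P(H | data) = (0)(7/27) + (3/5)(20/27) = 4/9.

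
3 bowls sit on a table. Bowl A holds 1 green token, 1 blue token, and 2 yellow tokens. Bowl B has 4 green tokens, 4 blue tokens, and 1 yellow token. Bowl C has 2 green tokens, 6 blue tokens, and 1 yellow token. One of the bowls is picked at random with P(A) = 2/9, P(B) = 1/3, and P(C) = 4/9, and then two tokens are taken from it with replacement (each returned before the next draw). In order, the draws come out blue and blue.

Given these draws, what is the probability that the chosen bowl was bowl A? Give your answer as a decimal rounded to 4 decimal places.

Under each hypothesis, the probability of the observed sequence is: P(data | bowl A) = (1/4)(1/4) = 0.0625; P(data | bowl B) = (4/9)(4/9) = 0.19753; P(data | bowl C) = (6/9)(6/9) = 0.44444.
Weighting by the prior gives 2/9 · 0.0625 = 0.013889, 1/3 · 0.19753 = 0.065844, 4/9 · 0.44444 = 0.19753; these sum to 0.27726.
By Bayes' rule, P(bowl A | data) = (0.013889) / (0.27726) = 0.050093.

0.0501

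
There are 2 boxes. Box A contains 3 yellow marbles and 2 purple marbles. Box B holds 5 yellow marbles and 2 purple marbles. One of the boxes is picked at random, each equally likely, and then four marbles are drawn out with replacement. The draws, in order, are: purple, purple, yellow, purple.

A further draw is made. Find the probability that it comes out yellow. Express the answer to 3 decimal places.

The likelihood of the observed sequence under each hypothesis: P(data | box A) = (2/5)(2/5)(3/5)(2/5) = 0.0384; P(data | box B) = (2/7)(2/7)(5/7)(2/7) = 0.01666.
The prior-weighted likelihoods are 1/2 · 0.0384 = 0.0192, 1/2 · 0.01666 = 0.0083299; summing to 0.02753.
Dividing through by the total gives posterior P(box A | data) = 0.69742, P(box B | data) = 0.30258.
The predictive probability is P(yellow next | data) = (3/5)(0.69742) + (5/7)(0.30258) = 0.63458.

0.635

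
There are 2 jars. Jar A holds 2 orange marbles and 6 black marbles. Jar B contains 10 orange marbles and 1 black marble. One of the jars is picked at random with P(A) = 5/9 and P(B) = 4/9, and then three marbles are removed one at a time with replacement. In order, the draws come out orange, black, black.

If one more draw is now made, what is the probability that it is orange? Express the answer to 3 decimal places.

0.277

Compute the likelihood of the observed sequence for each case: P(data | jar A) = (2/8)(6/8)(6/8) = 0.14062; P(data | jar B) = (10/11)(1/11)(1/11) = 0.0075131.
The prior-weighted likelihoods are 5/9 · 0.14062 = 0.078125, 4/9 · 0.0075131 = 0.0033392; summing to 0.081464.
Normalising, the posterior is P(jar A | data) = 0.95901, P(jar B | data) = 0.04099.
So P(orange next | data) = Σ P(orange next | H) P(H | data) = (1/4)(0.95901) + (10/11)(0.04099) = 0.27702.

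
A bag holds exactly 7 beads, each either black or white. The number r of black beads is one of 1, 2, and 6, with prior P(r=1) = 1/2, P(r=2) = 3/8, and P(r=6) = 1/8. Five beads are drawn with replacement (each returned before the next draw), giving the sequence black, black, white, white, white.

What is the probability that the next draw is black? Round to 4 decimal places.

0.2429

Under each hypothesis, the probability of the observed sequence is: P(data | r = 1) = (1/7)(1/7)(6/7)(6/7)(6/7) = 0.012852; P(data | r = 2) = (2/7)(2/7)(5/7)(5/7)(5/7) = 0.02975; P(data | r = 6) = (6/7)(6/7)(1/7)(1/7)(1/7) = 0.002142.
Multiplying each by its prior: 1/2 · 0.012852 = 0.0064259, 3/8 · 0.02975 = 0.011156, 1/8 · 0.002142 = 0.00026775; with total 0.01785.
Normalising, the posterior is P(r = 1 | data) = 0.36, P(r = 2 | data) = 0.625, P(r = 6 | data) = 0.015.
Averaging over the posterior, P(black next | data) = (1/7)(0.36) + (2/7)(0.625) + (6/7)(0.015) = 0.24286.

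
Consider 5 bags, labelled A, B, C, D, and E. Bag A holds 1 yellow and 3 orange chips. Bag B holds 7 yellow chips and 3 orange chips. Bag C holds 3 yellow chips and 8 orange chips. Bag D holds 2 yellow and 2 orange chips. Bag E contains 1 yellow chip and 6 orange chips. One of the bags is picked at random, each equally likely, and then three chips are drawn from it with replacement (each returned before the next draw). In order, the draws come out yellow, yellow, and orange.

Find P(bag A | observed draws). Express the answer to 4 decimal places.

For each hypothesis, P(data | H) works out to: P(data | bag A) = (1/4)(1/4)(3/4) = 0.046875; P(data | bag B) = (7/10)(7/10)(3/10) = 0.147; P(data | bag C) = (3/11)(3/11)(8/11) = 0.054095; P(data | bag D) = (2/4)(2/4)(2/4) = 0.125; P(data | bag E) = (1/7)(1/7)(6/7) = 0.017493.
The prior-weighted likelihoods are 1/5 · 0.046875 = 0.009375, 1/5 · 0.147 = 0.0294, 1/5 · 0.054095 = 0.010819, 1/5 · 0.125 = 0.025, 1/5 · 0.017493 = 0.0034985; summing to 0.078092.
Therefore the posterior P(bag A | data) = (0.009375) / (0.078092) = 0.12005.

0.1200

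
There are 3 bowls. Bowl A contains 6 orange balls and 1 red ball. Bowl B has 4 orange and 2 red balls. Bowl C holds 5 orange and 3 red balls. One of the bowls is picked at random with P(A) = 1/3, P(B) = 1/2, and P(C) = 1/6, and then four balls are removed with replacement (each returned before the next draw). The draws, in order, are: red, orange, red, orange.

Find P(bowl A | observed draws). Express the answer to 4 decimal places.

Compute the likelihood of the observed sequence for each case: P(data | bowl A) = (1/7)(6/7)(1/7)(6/7) = 0.014994; P(data | bowl B) = (2/6)(4/6)(2/6)(4/6) = 0.049383; P(data | bowl C) = (3/8)(5/8)(3/8)(5/8) = 0.054932.
Weighting by the prior gives 1/3 · 0.014994 = 0.0049979, 1/2 · 0.049383 = 0.024691, 1/6 · 0.054932 = 0.0091553; with total 0.038845.
So P(bowl A | data) = (0.0049979) / (0.038845) = 0.12866.

0.1287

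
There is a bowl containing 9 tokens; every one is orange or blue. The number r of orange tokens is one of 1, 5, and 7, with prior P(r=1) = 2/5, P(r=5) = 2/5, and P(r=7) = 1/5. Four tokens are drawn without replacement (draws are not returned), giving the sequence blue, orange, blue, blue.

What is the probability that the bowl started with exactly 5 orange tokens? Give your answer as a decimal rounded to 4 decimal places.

The likelihood of the observed sequence under each hypothesis: P(data | r = 1) = (8/9)(1/8)(7/7)(6/6) = 1/9; P(data | r = 5) = (4/9)(5/8)(3/7)(2/6) = 5/126; P(data | r = 7) = (2/9)(7/8)(1/7)(0/6) = 0.
Weighting by the prior gives 2/5 · 1/9 = 2/45, 2/5 · 5/126 = 1/63, 1/5 · 0 = 0; these sum to 19/315.
So P(r = 5 | data) = (1/63) / (19/315) = 5/19.

0.2632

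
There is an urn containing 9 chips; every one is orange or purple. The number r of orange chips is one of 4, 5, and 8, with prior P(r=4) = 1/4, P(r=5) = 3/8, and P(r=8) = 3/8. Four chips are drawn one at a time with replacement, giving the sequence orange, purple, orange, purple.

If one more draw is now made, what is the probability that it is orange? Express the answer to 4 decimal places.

Under each hypothesis, the probability of the observed sequence is: P(data | r = 4) = (4/9)(5/9)(4/9)(5/9) = 0.060966; P(data | r = 5) = (5/9)(4/9)(5/9)(4/9) = 0.060966; P(data | r = 8) = (8/9)(1/9)(8/9)(1/9) = 0.0097546.
Weighting by the prior gives 1/4 · 0.060966 = 0.015242, 3/8 · 0.060966 = 0.022862, 3/8 · 0.0097546 = 0.003658; with total 0.041762.
Normalising, the posterior is P(r = 4 | data) = 0.36496, P(r = 5 | data) = 0.54745, P(r = 8 | data) = 0.087591.
Averaging over the posterior, P(orange next | data) = (4/9)(0.36496) + (5/9)(0.54745) + (8/9)(0.087591) = 0.5442.

0.5442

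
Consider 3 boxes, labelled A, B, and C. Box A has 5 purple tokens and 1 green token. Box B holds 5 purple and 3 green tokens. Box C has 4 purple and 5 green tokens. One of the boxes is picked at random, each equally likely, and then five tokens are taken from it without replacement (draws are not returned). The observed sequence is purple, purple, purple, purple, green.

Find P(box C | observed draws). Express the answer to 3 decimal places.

The likelihood of the observed sequence under each hypothesis: P(data | box A) = (5/6)(4/5)(3/4)(2/3)(1/2) = 0.16667; P(data | box B) = (5/8)(4/7)(3/6)(2/5)(3/4) = 0.053571; P(data | box C) = (4/9)(3/8)(2/7)(1/6)(5/5) = 0.0079365.
Multiplying each by its prior: 1/3 · 0.16667 = 0.055556, 1/3 · 0.053571 = 0.017857, 1/3 · 0.0079365 = 0.0026455; these sum to 0.076058.
So P(box C | data) = (0.0026455) / (0.076058) = 0.034783.

0.035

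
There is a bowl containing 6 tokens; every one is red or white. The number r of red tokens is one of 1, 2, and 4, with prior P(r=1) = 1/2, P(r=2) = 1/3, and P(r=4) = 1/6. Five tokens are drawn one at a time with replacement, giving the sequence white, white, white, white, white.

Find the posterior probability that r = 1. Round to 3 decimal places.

0.818

Compute the likelihood of the observed sequence for each case: P(data | r = 1) = (5/6)(5/6)(5/6)(5/6)(5/6) = 0.40188; P(data | r = 2) = (4/6)(4/6)(4/6)(4/6)(4/6) = 0.13169; P(data | r = 4) = (2/6)(2/6)(2/6)(2/6)(2/6) = 0.0041152.
Weighting by the prior gives 1/2 · 0.40188 = 0.20094, 1/3 · 0.13169 = 0.043896, 1/6 · 0.0041152 = 0.00068587; summing to 0.24552.
By Bayes' rule, P(r = 1 | data) = (0.20094) / (0.24552) = 0.81842.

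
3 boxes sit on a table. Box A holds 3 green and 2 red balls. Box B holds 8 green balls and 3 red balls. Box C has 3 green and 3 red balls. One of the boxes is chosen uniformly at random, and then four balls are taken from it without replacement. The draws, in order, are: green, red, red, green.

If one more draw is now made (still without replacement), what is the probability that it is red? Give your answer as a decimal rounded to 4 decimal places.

The likelihood of the observed sequence under each hypothesis: P(data | box A) = (3/5)(2/4)(1/3)(2/2) = 1/10; P(data | box B) = (8/11)(3/10)(2/9)(7/8) = 7/165; P(data | box C) = (3/6)(3/5)(2/4)(2/3) = 1/10.
Weighting by the prior gives 1/3 · 1/10 = 1/30, 1/3 · 7/165 = 7/495, 1/3 · 1/10 = 1/30; summing to 8/99.
Dividing through by the total gives posterior P(box A | data) = 33/80, P(box B | data) = 7/40, P(box C | data) = 33/80.
So P(red next | data) = Σ P(red next | H) P(H | data) = (0)(33/80) + (1/7)(7/40) + (1/2)(33/80) = 37/160.

0.2313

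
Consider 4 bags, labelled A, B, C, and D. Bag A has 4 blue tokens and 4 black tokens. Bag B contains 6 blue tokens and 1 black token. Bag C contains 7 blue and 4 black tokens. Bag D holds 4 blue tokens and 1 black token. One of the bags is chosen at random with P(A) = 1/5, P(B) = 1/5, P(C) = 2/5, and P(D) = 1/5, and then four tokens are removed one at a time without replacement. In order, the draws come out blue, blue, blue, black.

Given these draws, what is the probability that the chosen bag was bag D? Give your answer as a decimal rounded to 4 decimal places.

Under each hypothesis, the probability of the observed sequence is: P(data | bag A) = (4/8)(3/7)(2/6)(4/5) = 2/35; P(data | bag B) = (6/7)(5/6)(4/5)(1/4) = 1/7; P(data | bag C) = (7/11)(6/10)(5/9)(4/8) = 7/66; P(data | bag D) = (4/5)(3/4)(2/3)(1/2) = 1/5.
Weighting by the prior gives 1/5 · 2/35 = 2/175, 1/5 · 1/7 = 1/35, 2/5 · 7/66 = 7/165, 1/5 · 1/5 = 1/25; these sum to 101/825.
Therefore the posterior P(bag D | data) = (1/25) / (101/825) = 33/101.

0.3267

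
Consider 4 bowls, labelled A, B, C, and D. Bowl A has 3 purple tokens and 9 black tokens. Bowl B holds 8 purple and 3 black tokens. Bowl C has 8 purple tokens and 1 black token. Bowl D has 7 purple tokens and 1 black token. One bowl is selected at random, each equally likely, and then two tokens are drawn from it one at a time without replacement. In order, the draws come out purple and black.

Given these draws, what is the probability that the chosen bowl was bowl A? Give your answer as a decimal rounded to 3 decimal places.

Under each hypothesis, the probability of the observed sequence is: P(data | bowl A) = (3/12)(9/11) = 0.20455; P(data | bowl B) = (8/11)(3/10) = 0.21818; P(data | bowl C) = (8/9)(1/8) = 0.11111; P(data | bowl D) = (7/8)(1/7) = 0.125.
Multiplying each by its prior: 1/4 · 0.20455 = 0.051136, 1/4 · 0.21818 = 0.054545, 1/4 · 0.11111 = 0.027778, 1/4 · 0.125 = 0.03125; with total 0.16471.
So P(bowl A | data) = (0.051136) / (0.16471) = 0.31046.

0.310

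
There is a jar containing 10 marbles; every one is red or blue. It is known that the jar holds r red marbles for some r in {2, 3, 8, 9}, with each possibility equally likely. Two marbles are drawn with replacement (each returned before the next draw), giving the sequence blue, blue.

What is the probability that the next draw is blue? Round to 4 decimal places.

Under each hypothesis, the probability of the observed sequence is: P(data | r = 2) = (8/10)(8/10) = 16/25; P(data | r = 3) = (7/10)(7/10) = 49/100; P(data | r = 8) = (2/10)(2/10) = 1/25; P(data | r = 9) = (1/10)(1/10) = 1/100.
Weighting by the prior gives 1/4 · 16/25 = 4/25, 1/4 · 49/100 = 49/400, 1/4 · 1/25 = 1/100, 1/4 · 1/100 = 1/400; with total 59/200.
Normalising, the posterior is P(r = 2 | data) = 32/59, P(r = 3 | data) = 49/118, P(r = 8 | data) = 2/59, P(r = 9 | data) = 1/118.
So P(blue next | data) = Σ P(blue next | H) P(H | data) = (4/5)(32/59) + (7/10)(49/118) + (1/5)(2/59) + (1/10)(1/118) = 216/295.

0.7322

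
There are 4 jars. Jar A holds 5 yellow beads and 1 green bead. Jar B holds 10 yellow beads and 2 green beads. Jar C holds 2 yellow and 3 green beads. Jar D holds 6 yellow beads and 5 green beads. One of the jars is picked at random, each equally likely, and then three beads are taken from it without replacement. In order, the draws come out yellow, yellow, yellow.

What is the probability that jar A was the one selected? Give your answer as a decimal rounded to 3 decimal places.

For each hypothesis, P(data | H) works out to: P(data | jar A) = (5/6)(4/5)(3/4) = 1/2; P(data | jar B) = (10/12)(9/11)(8/10) = 6/11; P(data | jar C) = (2/5)(1/4)(0/3) = 0; P(data | jar D) = (6/11)(5/10)(4/9) = 4/33.
Multiplying each by its prior: 1/4 · 1/2 = 1/8, 1/4 · 6/11 = 3/22, 1/4 · 0 = 0, 1/4 · 4/33 = 1/33; summing to 7/24.
Hence P(jar A | data) = (1/8) / (7/24) = 3/7.

0.429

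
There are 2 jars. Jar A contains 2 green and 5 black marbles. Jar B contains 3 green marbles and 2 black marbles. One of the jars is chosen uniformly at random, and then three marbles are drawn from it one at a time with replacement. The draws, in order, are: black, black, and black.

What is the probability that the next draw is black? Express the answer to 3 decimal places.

0.667

Compute the likelihood of the observed sequence for each case: P(data | jar A) = (5/7)(5/7)(5/7) = 0.36443; P(data | jar B) = (2/5)(2/5)(2/5) = 0.064.
The prior-weighted likelihoods are 1/2 · 0.36443 = 0.18222, 1/2 · 0.064 = 0.032; these sum to 0.21422.
Dividing through by the total gives posterior P(jar A | data) = 0.85062, P(jar B | data) = 0.14938.
The predictive probability is P(black next | data) = (5/7)(0.85062) + (2/5)(0.14938) = 0.66734.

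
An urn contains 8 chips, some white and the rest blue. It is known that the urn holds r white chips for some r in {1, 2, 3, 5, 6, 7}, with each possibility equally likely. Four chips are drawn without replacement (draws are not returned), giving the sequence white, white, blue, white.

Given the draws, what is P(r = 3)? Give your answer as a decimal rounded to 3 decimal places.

0.045

For each hypothesis, P(data | H) works out to: P(data | r = 1) = (1/8)(0/7) = 0; P(data | r = 2) = (2/8)(1/7)(6/6)(0/5) = 0; P(data | r = 3) = (3/8)(2/7)(5/6)(1/5) = 1/56; P(data | r = 5) = (5/8)(4/7)(3/6)(3/5) = 3/28; P(data | r = 6) = (6/8)(5/7)(2/6)(4/5) = 1/7; P(data | r = 7) = (7/8)(6/7)(1/6)(5/5) = 1/8.
The prior-weighted likelihoods are 1/6 · 0 = 0, 1/6 · 0 = 0, 1/6 · 1/56 = 1/336, 1/6 · 3/28 = 1/56, 1/6 · 1/7 = 1/42, 1/6 · 1/8 = 1/48; these sum to 11/168.
Therefore the posterior P(r = 3 | data) = (1/336) / (11/168) = 1/22.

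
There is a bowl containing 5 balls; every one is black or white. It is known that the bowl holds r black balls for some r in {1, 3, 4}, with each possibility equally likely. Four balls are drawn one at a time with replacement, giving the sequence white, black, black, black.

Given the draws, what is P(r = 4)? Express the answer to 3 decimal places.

Under each hypothesis, the probability of the observed sequence is: P(data | r = 1) = (4/5)(1/5)(1/5)(1/5) = 0.0064; P(data | r = 3) = (2/5)(3/5)(3/5)(3/5) = 0.0864; P(data | r = 4) = (1/5)(4/5)(4/5)(4/5) = 0.1024.
Multiplying each by its prior: 1/3 · 0.0064 = 0.0021333, 1/3 · 0.0864 = 0.0288, 1/3 · 0.1024 = 0.034133; summing to 0.065067.
By Bayes' rule, P(r = 4 | data) = (0.034133) / (0.065067) = 0.52459.

0.525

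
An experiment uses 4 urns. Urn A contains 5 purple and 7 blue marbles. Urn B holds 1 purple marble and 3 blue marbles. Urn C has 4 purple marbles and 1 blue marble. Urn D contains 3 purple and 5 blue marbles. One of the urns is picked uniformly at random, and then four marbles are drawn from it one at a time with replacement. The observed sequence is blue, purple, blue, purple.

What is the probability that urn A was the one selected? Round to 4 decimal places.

0.3380

Under each hypothesis, the probability of the observed sequence is: P(data | urn A) = (7/12)(5/12)(7/12)(5/12) = 0.059076; P(data | urn B) = (3/4)(1/4)(3/4)(1/4) = 0.035156; P(data | urn C) = (1/5)(4/5)(1/5)(4/5) = 0.0256; P(data | urn D) = (5/8)(3/8)(5/8)(3/8) = 0.054932.
Weighting by the prior gives 1/4 · 0.059076 = 0.014769, 1/4 · 0.035156 = 0.0087891, 1/4 · 0.0256 = 0.0064, 1/4 · 0.054932 = 0.013733; summing to 0.043691.
Hence P(urn A | data) = (0.014769) / (0.043691) = 0.33803.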